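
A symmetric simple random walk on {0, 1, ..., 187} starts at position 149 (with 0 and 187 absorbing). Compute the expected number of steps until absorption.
E[τ | X_0 = 149] = 5662

Let v_k = E[τ | X_0 = k]. Boundary: v_0 = v_187 = 0. Recurrence: v_k = 1 + (v_{k-1} + v_{k+1})/2 for 1 ≤ k ≤ 186. The particular solution to v_k − (v_{k-1} + v_{k+1})/2 = 1 is v_k = −k^2. Adding homogeneous solution A + B k and matching boundaries gives v_k = k (187 − k). Substituting k = 149: v_149 = 149 · 38 = 5662.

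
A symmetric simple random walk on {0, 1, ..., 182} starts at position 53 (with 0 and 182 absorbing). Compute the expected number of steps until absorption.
E[τ | X_0 = 53] = 6837

Let v_k = E[τ | X_0 = k]. Boundary: v_0 = v_182 = 0. Recurrence: v_k = 1 + (v_{k-1} + v_{k+1})/2 for 1 ≤ k ≤ 181. The particular solution to v_k − (v_{k-1} + v_{k+1})/2 = 1 is v_k = −k^2. Adding homogeneous solution A + B k and matching boundaries gives v_k = k (182 − k). Substituting k = 53: v_53 = 53 · 129 = 6837.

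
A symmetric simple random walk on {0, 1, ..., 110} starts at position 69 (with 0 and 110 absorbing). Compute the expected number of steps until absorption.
E[τ | X_0 = 69] = 2829

Let v_k = E[τ | X_0 = k]. Boundary: v_0 = v_110 = 0. Recurrence: v_k = 1 + (v_{k-1} + v_{k+1})/2 for 1 ≤ k ≤ 109. The particular solution to v_k − (v_{k-1} + v_{k+1})/2 = 1 is v_k = −k^2. Adding homogeneous solution A + B k and matching boundaries gives v_k = k (110 − k). Substituting k = 69: v_69 = 69 · 41 = 2829.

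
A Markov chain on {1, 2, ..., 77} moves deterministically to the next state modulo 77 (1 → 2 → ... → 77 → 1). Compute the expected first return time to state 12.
E[T_12 | X_0 = 12] = 77

The chain cycles deterministically, so starting at state 12 it returns in exactly 77 steps. Equivalently, the stationary distribution is uniform π_j = 1/77 for every state j, so by Kac's formula E[T_12] = 1/π_12 = 77.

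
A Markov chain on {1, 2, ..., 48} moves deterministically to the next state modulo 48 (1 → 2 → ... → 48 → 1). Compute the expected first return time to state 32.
E[T_32 | X_0 = 32] = 48

The chain cycles deterministically, so starting at state 32 it returns in exactly 48 steps. Equivalently, the stationary distribution is uniform π_j = 1/48 for every state j, so by Kac's formula E[T_32] = 1/π_32 = 48.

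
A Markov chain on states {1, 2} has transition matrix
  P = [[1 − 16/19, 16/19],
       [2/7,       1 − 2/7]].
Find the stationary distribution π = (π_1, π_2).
π_1 = 19/75, π_2 = 56/75

Solve πP = π with π_1 + π_2 = 1. From πP = π: π_1 · (1 − 16/19) + π_2 · 2/7 = π_1 ⇒ π_2 · 2/7 = π_1 · 16/19 ⇒ π_2/π_1 = (16/19)/(2/7) = 56/19. Together with π_1 + π_2 = 1:
  π_1 = (2/7)/(16/19 + 2/7) = (2/7)/(150/133) = 19/75,
  π_2 = (16/19)/(16/19 + 2/7) = (16/19)/(150/133) = 56/75.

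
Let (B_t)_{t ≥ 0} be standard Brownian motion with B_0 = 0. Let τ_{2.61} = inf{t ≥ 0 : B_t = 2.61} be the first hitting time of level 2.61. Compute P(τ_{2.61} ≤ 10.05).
P(τ_{2.61} ≤ 10.05) = 2(1 − Φ(2.61/√10.05)) = 2(1 − Φ(0.8233)) ≈ 0.4103

By the reflection principle for standard BM, P(τ_b ≤ t) = 2 · P(B_t ≥ b). Since B_t ~ N(0, t), P(B_t ≥ 2.61) = 1 − Φ(2.61/√t) = 1 − Φ(2.61/√10.05) = 1 − Φ(0.8233) ≈ 0.20517. Doubling: P(τ_{2.61} ≤ 10.05) ≈ 2 · 0.20517 = 0.41034 ≈ 0.4103.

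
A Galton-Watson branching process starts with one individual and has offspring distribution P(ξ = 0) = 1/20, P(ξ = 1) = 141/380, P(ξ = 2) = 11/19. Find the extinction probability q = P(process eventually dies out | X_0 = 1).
q = 19/220

The pgf is f(s) = 1/20 + 141/380·s + 11/19·s². The extinction probability q is the smallest fixed point of f in [0, 1]. Setting s = f(s):
  11/19·s² + (141/380 − 1)·s + 1/20 = 0
  11/19·s² − (1/20 + 11/19)·s + 1/20 = 0
which factors as (s − 1)·(11/19·s − 1/20) = 0, giving roots s = 1 and s = (1/20)/(11/19) = 19/220.
Mean offspring μ = 141/380 + 2·11/19 = 581/380 > 1 (supercritical), so q < 1. The extinction probability is the smaller root: q = (1/20)/(11/19) = 19/220.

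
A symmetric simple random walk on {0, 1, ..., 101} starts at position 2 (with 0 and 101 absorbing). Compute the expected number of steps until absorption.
E[τ | X_0 = 2] = 198

Let v_k = E[τ | X_0 = k]. Boundary: v_0 = v_101 = 0. Recurrence: v_k = 1 + (v_{k-1} + v_{k+1})/2 for 1 ≤ k ≤ 100. The particular solution to v_k − (v_{k-1} + v_{k+1})/2 = 1 is v_k = −k^2. Adding homogeneous solution A + B k and matching boundaries gives v_k = k (101 − k). Substituting k = 2: v_2 = 2 · 99 = 198.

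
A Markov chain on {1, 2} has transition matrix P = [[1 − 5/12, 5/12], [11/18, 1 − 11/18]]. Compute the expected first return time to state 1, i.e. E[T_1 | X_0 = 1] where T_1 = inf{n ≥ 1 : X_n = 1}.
E[T_1 | X_0 = 1] = 1/π_1 = 37/22

For an irreducible recurrent Markov chain with stationary distribution π, E[T_i | X_0 = i] = 1/π_i (Kac's formula). Here π_1 = (11/18)/(5/12 + 11/18) = (11/18)/(37/36) = 22/37, so E[T_1 | X_0 = 1] = 1/π_1 = (5/12 + 11/18)/(11/18) = (37/36)/(11/18) = 37/22.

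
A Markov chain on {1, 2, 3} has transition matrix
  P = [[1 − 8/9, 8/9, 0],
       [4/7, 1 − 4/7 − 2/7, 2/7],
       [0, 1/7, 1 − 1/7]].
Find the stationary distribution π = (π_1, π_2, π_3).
π = (3/17, 14/51, 28/51)

This is a birth-death chain on three states, which satisfies detailed balance: π_1 · P_{12} = π_2 · P_{21} and π_2 · P_{23} = π_3 · P_{32}.
From π_1 · 8/9 = π_2 · 4/7: π_2/π_1 = (8/9)/(4/7) = 14/9.
From π_2 · 2/7 = π_3 · 1/7: π_3/π_2 = (2/7)/(1/7) = 2.
Take π_1 proportional to 1; then unnormalized π = (1, 14/9, 28/9). Normalize by dividing by the sum 17/3:
  π = (3/17, 14/51, 28/51).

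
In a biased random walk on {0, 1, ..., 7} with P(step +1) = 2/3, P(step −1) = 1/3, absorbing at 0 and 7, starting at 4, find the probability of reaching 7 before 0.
P(hit 7 before 0) = (1 − (1/2)^4) / (1 − (1/2)^7) = 120/127

Let u_k denote P(reach 7 before 0 | start at k). Boundary: u_0 = 0, u_7 = 1. Recurrence: u_k = 2/3·u_{k+1} + 1/3·u_{k-1} for 1 ≤ k ≤ 6. Try u_k = A + B·r^k with r = q/p = (1/3)/(2/3) = 1/2. Substitution satisfies the recurrence; boundary conditions give:
  u_k = (1 − r^k) / (1 − r^N) = (1 − (1/2)^4) / (1 − (1/2)^7) = 120/127.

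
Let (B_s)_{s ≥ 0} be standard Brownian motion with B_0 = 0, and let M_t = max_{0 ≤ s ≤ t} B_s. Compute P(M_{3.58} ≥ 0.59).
P(M_{3.58} ≥ 0.59) = 2·P(B_{3.58} ≥ 0.59) = 2(1 − Φ(0.59/√3.58)) ≈ 0.7552

By the reflection principle for Brownian motion, P(M_t ≥ a) = 2 · P(B_t ≥ a) for a ≥ 0. Since B_t ~ N(0, t), P(B_t ≥ 0.59) = 1 − Φ(0.59/√t) = 1 − Φ(0.59/√3.58) = 1 − Φ(0.3118). So
  P(M_{3.58} ≥ 0.59) = 2(1 − Φ(0.3118)) ≈ 0.7552.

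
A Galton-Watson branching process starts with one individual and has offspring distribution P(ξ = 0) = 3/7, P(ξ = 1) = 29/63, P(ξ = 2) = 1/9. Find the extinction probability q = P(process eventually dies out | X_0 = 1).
q = 1

Mean offspring μ = 0·3/7 + 1·29/63 + 2·1/9 = 43/63 ≤ 1. For μ ≤ 1 with offspring not concentrated at 1, the Galton-Watson process goes extinct almost surely, so q = 1.
(Algebraic check: The pgf is f(s) = 3/7 + 29/63·s + 1/9·s². The extinction probability q is the smallest fixed point of f in [0, 1]. Setting s = f(s):
  1/9·s² + (29/63 − 1)·s + 3/7 = 0
  1/9·s² − (3/7 + 1/9)·s + 3/7 = 0
which factors as (s − 1)·(1/9·s − 3/7) = 0, giving roots s = 1 and s = (3/7)/(1/9) = 27/7. Since 27/7 ≥ 1, the smallest root in [0, 1] is s = 1.)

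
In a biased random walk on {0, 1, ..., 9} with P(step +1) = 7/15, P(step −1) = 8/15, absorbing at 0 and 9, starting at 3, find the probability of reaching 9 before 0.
P(hit 9 before 0) = (1 − (8/7)^3) / (1 − (8/7)^9) = 117649/555409

Let u_k denote P(reach 9 before 0 | start at k). Boundary: u_0 = 0, u_9 = 1. Recurrence: u_k = 7/15·u_{k+1} + 8/15·u_{k-1} for 1 ≤ k ≤ 8. Try u_k = A + B·r^k with r = q/p = (8/15)/(7/15) = 8/7. Substitution satisfies the recurrence; boundary conditions give:
  u_k = (1 − r^k) / (1 − r^N) = (1 − (8/7)^3) / (1 − (8/7)^9) = 117649/555409.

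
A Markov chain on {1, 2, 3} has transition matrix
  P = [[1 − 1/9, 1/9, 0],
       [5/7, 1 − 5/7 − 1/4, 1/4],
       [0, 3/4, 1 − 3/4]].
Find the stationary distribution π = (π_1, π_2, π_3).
π = (135/163, 21/163, 7/163)

This is a birth-death chain on three states, which satisfies detailed balance: π_1 · P_{12} = π_2 · P_{21} and π_2 · P_{23} = π_3 · P_{32}.
From π_1 · 1/9 = π_2 · 5/7: π_2/π_1 = (1/9)/(5/7) = 7/45.
From π_2 · 1/4 = π_3 · 3/4: π_3/π_2 = (1/4)/(3/4) = 1/3.
Take π_1 proportional to 1; then unnormalized π = (1, 7/45, 7/135). Normalize by dividing by the sum 163/135:
  π = (135/163, 21/163, 7/163).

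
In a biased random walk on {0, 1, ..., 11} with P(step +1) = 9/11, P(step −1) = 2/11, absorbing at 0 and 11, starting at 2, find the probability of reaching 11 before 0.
P(hit 11 before 0) = (1 − (2/9)^2) / (1 − (2/9)^11) = 4261625379/4483008223

Let u_k denote P(reach 11 before 0 | start at k). Boundary: u_0 = 0, u_11 = 1. Recurrence: u_k = 9/11·u_{k+1} + 2/11·u_{k-1} for 1 ≤ k ≤ 10. Try u_k = A + B·r^k with r = q/p = (2/11)/(9/11) = 2/9. Substitution satisfies the recurrence; boundary conditions give:
  u_k = (1 − r^k) / (1 − r^N) = (1 − (2/9)^2) / (1 − (2/9)^11) = 4261625379/4483008223.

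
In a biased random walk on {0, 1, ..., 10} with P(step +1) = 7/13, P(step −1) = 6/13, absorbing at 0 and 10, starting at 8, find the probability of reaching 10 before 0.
P(hit 10 before 0) = (1 − (6/7)^8) / (1 − (6/7)^10) = 15398005/17077621

Let u_k denote P(reach 10 before 0 | start at k). Boundary: u_0 = 0, u_10 = 1. Recurrence: u_k = 7/13·u_{k+1} + 6/13·u_{k-1} for 1 ≤ k ≤ 9. Try u_k = A + B·r^k with r = q/p = (6/13)/(7/13) = 6/7. Substitution satisfies the recurrence; boundary conditions give:
  u_k = (1 − r^k) / (1 − r^N) = (1 − (6/7)^8) / (1 − (6/7)^10) = 15398005/17077621.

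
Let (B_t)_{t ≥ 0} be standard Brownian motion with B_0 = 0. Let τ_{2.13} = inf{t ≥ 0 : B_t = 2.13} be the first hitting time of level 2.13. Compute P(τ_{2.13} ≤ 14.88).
P(τ_{2.13} ≤ 14.88) = 2(1 − Φ(2.13/√14.88)) = 2(1 − Φ(0.5522)) ≈ 0.5808

By the reflection principle for standard BM, P(τ_b ≤ t) = 2 · P(B_t ≥ b). Since B_t ~ N(0, t), P(B_t ≥ 2.13) = 1 − Φ(2.13/√t) = 1 − Φ(2.13/√14.88) = 1 − Φ(0.5522) ≈ 0.29041. Doubling: P(τ_{2.13} ≤ 14.88) ≈ 2 · 0.29041 = 0.58082 ≈ 0.5808.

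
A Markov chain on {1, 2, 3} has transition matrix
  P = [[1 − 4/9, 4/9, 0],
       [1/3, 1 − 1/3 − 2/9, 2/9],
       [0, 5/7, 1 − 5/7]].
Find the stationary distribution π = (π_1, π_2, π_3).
π = (135/371, 180/371, 8/53)

This is a birth-death chain on three states, which satisfies detailed balance: π_1 · P_{12} = π_2 · P_{21} and π_2 · P_{23} = π_3 · P_{32}.
From π_1 · 4/9 = π_2 · 1/3: π_2/π_1 = (4/9)/(1/3) = 4/3.
From π_2 · 2/9 = π_3 · 5/7: π_3/π_2 = (2/9)/(5/7) = 14/45.
Take π_1 proportional to 1; then unnormalized π = (1, 4/3, 56/135). Normalize by dividing by the sum 371/135:
  π = (135/371, 180/371, 8/53).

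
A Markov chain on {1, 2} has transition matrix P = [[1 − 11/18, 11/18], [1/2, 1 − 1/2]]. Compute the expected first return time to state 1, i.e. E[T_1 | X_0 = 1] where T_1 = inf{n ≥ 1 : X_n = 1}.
E[T_1 | X_0 = 1] = 1/π_1 = 20/9

For an irreducible recurrent Markov chain with stationary distribution π, E[T_i | X_0 = i] = 1/π_i (Kac's formula). Here π_1 = (1/2)/(11/18 + 1/2) = (1/2)/(10/9) = 9/20, so E[T_1 | X_0 = 1] = 1/π_1 = (11/18 + 1/2)/(1/2) = (10/9)/(1/2) = 20/9.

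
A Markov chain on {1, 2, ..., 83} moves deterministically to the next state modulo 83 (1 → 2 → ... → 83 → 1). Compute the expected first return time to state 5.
E[T_5 | X_0 = 5] = 83

The chain cycles deterministically, so starting at state 5 it returns in exactly 83 steps. Equivalently, the stationary distribution is uniform π_j = 1/83 for every state j, so by Kac's formula E[T_5] = 1/π_5 = 83.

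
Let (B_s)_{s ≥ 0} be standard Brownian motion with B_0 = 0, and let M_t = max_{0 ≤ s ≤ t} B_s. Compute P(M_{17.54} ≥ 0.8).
P(M_{17.54} ≥ 0.8) = 2·P(B_{17.54} ≥ 0.8) = 2(1 − Φ(0.8/√17.54)) ≈ 0.8485

By the reflection principle for Brownian motion, P(M_t ≥ a) = 2 · P(B_t ≥ a) for a ≥ 0. Since B_t ~ N(0, t), P(B_t ≥ 0.8) = 1 − Φ(0.8/√t) = 1 − Φ(0.8/√17.54) = 1 − Φ(0.1910). So
  P(M_{17.54} ≥ 0.8) = 2(1 − Φ(0.1910)) ≈ 0.8485.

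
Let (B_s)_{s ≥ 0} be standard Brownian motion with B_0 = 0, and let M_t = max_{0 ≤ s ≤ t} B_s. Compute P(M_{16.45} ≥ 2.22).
P(M_{16.45} ≥ 2.22) = 2·P(B_{16.45} ≥ 2.22) = 2(1 − Φ(2.22/√16.45)) ≈ 0.5841

By the reflection principle for Brownian motion, P(M_t ≥ a) = 2 · P(B_t ≥ a) for a ≥ 0. Since B_t ~ N(0, t), P(B_t ≥ 2.22) = 1 − Φ(2.22/√t) = 1 − Φ(2.22/√16.45) = 1 − Φ(0.5474). So
  P(M_{16.45} ≥ 2.22) = 2(1 − Φ(0.5474)) ≈ 0.5841.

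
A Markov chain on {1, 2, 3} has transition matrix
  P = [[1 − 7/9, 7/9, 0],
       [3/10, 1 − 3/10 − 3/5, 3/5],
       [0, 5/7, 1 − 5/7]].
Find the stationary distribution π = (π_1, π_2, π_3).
π = (135/779, 350/779, 294/779)

This is a birth-death chain on three states, which satisfies detailed balance: π_1 · P_{12} = π_2 · P_{21} and π_2 · P_{23} = π_3 · P_{32}.
From π_1 · 7/9 = π_2 · 3/10: π_2/π_1 = (7/9)/(3/10) = 70/27.
From π_2 · 3/5 = π_3 · 5/7: π_3/π_2 = (3/5)/(5/7) = 21/25.
Take π_1 proportional to 1; then unnormalized π = (1, 70/27, 98/45). Normalize by dividing by the sum 779/135:
  π = (135/779, 350/779, 294/779).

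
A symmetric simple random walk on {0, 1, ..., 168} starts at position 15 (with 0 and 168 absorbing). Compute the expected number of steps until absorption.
E[τ | X_0 = 15] = 2295

Let v_k = E[τ | X_0 = k]. Boundary: v_0 = v_168 = 0. Recurrence: v_k = 1 + (v_{k-1} + v_{k+1})/2 for 1 ≤ k ≤ 167. The particular solution to v_k − (v_{k-1} + v_{k+1})/2 = 1 is v_k = −k^2. Adding homogeneous solution A + B k and matching boundaries gives v_k = k (168 − k). Substituting k = 15: v_15 = 15 · 153 = 2295.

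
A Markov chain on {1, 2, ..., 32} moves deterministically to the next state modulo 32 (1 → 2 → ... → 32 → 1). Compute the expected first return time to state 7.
E[T_7 | X_0 = 7] = 32

The chain cycles deterministically, so starting at state 7 it returns in exactly 32 steps. Equivalently, the stationary distribution is uniform π_j = 1/32 for every state j, so by Kac's formula E[T_7] = 1/π_7 = 32.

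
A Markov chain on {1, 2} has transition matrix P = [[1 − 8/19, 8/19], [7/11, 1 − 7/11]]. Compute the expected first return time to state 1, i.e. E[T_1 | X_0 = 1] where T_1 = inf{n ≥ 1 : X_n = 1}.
E[T_1 | X_0 = 1] = 1/π_1 = 221/133

For an irreducible recurrent Markov chain with stationary distribution π, E[T_i | X_0 = i] = 1/π_i (Kac's formula). Here π_1 = (7/11)/(8/19 + 7/11) = (7/11)/(221/209) = 133/221, so E[T_1 | X_0 = 1] = 1/π_1 = (8/19 + 7/11)/(7/11) = (221/209)/(7/11) = 221/133.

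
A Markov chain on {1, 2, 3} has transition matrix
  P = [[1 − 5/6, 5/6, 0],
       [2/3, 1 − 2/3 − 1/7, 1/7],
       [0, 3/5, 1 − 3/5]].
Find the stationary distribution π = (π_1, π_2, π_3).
π = (42/107, 105/214, 25/214)

This is a birth-death chain on three states, which satisfies detailed balance: π_1 · P_{12} = π_2 · P_{21} and π_2 · P_{23} = π_3 · P_{32}.
From π_1 · 5/6 = π_2 · 2/3: π_2/π_1 = (5/6)/(2/3) = 5/4.
From π_2 · 1/7 = π_3 · 3/5: π_3/π_2 = (1/7)/(3/5) = 5/21.
Take π_1 proportional to 1; then unnormalized π = (1, 5/4, 25/84). Normalize by dividing by the sum 107/42:
  π = (42/107, 105/214, 25/214).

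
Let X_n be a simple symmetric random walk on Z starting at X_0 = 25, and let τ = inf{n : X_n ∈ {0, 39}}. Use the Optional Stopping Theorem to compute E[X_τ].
E[X_τ] = 25

X_n is a martingale and τ is a bounded-mean stopping time (indeed τ is finite a.s. with bounded expectation since the walk is in a bounded region). By the OST, E[X_τ] = E[X_0] = 25. Equivalently: E[X_τ] = 39 · P(hit 39 first) + 0 · P(hit 0 first) = 39 · (25/39) = 25.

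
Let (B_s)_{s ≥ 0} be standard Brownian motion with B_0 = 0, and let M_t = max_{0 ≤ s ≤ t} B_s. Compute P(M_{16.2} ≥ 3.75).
P(M_{16.2} ≥ 3.75) = 2·P(B_{16.2} ≥ 3.75) = 2(1 − Φ(3.75/√16.2)) ≈ 0.3515

By the reflection principle for Brownian motion, P(M_t ≥ a) = 2 · P(B_t ≥ a) for a ≥ 0. Since B_t ~ N(0, t), P(B_t ≥ 3.75) = 1 − Φ(3.75/√t) = 1 − Φ(3.75/√16.2) = 1 − Φ(0.9317). So
  P(M_{16.2} ≥ 3.75) = 2(1 − Φ(0.9317)) ≈ 0.3515.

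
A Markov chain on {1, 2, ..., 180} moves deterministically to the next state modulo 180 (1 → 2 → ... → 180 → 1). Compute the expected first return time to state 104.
E[T_104 | X_0 = 104] = 180

The chain cycles deterministically, so starting at state 104 it returns in exactly 180 steps. Equivalently, the stationary distribution is uniform π_j = 1/180 for every state j, so by Kac's formula E[T_104] = 1/π_104 = 180.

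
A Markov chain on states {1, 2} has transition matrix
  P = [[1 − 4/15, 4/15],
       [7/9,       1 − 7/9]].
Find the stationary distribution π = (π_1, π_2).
π_1 = 35/47, π_2 = 12/47

Solve πP = π with π_1 + π_2 = 1. From πP = π: π_1 · (1 − 4/15) + π_2 · 7/9 = π_1 ⇒ π_2 · 7/9 = π_1 · 4/15 ⇒ π_2/π_1 = (4/15)/(7/9) = 12/35. Together with π_1 + π_2 = 1:
  π_1 = (7/9)/(4/15 + 7/9) = (7/9)/(47/45) = 35/47,
  π_2 = (4/15)/(4/15 + 7/9) = (4/15)/(47/45) = 12/47.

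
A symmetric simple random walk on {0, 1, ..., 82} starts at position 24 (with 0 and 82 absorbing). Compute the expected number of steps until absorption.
E[τ | X_0 = 24] = 1392

Let v_k = E[τ | X_0 = k]. Boundary: v_0 = v_82 = 0. Recurrence: v_k = 1 + (v_{k-1} + v_{k+1})/2 for 1 ≤ k ≤ 81. The particular solution to v_k − (v_{k-1} + v_{k+1})/2 = 1 is v_k = −k^2. Adding homogeneous solution A + B k and matching boundaries gives v_k = k (82 − k). Substituting k = 24: v_24 = 24 · 58 = 1392.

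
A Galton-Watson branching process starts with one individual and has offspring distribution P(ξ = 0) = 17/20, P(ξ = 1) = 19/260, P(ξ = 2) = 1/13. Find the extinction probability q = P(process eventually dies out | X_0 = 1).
q = 1

Mean offspring μ = 0·17/20 + 1·19/260 + 2·1/13 = 59/260 ≤ 1. For μ ≤ 1 with offspring not concentrated at 1, the Galton-Watson process goes extinct almost surely, so q = 1.
(Algebraic check: The pgf is f(s) = 17/20 + 19/260·s + 1/13·s². The extinction probability q is the smallest fixed point of f in [0, 1]. Setting s = f(s):
  1/13·s² + (19/260 − 1)·s + 17/20 = 0
  1/13·s² − (17/20 + 1/13)·s + 17/20 = 0
which factors as (s − 1)·(1/13·s − 17/20) = 0, giving roots s = 1 and s = (17/20)/(1/13) = 221/20. Since 221/20 ≥ 1, the smallest root in [0, 1] is s = 1.)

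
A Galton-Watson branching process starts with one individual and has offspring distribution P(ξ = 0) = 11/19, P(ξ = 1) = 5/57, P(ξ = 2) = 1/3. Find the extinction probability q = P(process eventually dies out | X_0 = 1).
q = 1

Mean offspring μ = 0·11/19 + 1·5/57 + 2·1/3 = 43/57 ≤ 1. For μ ≤ 1 with offspring not concentrated at 1, the Galton-Watson process goes extinct almost surely, so q = 1.
(Algebraic check: The pgf is f(s) = 11/19 + 5/57·s + 1/3·s². The extinction probability q is the smallest fixed point of f in [0, 1]. Setting s = f(s):
  1/3·s² + (5/57 − 1)·s + 11/19 = 0
  1/3·s² − (11/19 + 1/3)·s + 11/19 = 0
which factors as (s − 1)·(1/3·s − 11/19) = 0, giving roots s = 1 and s = (11/19)/(1/3) = 33/19. Since 33/19 ≥ 1, the smallest root in [0, 1] is s = 1.)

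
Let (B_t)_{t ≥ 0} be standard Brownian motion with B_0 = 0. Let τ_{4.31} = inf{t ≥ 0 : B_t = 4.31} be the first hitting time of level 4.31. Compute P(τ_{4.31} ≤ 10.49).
P(τ_{4.31} ≤ 10.49) = 2(1 − Φ(4.31/√10.49)) = 2(1 − Φ(1.3307)) ≈ 0.1833

By the reflection principle for standard BM, P(τ_b ≤ t) = 2 · P(B_t ≥ b). Since B_t ~ N(0, t), P(B_t ≥ 4.31) = 1 − Φ(4.31/√t) = 1 − Φ(4.31/√10.49) = 1 − Φ(1.3307) ≈ 0.09164. Doubling: P(τ_{4.31} ≤ 10.49) ≈ 2 · 0.09164 = 0.18328 ≈ 0.1833.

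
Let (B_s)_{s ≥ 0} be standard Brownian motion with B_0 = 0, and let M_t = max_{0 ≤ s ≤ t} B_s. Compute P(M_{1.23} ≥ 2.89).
P(M_{1.23} ≥ 2.89) = 2·P(B_{1.23} ≥ 2.89) = 2(1 − Φ(2.89/√1.23)) ≈ 0.0092

By the reflection principle for Brownian motion, P(M_t ≥ a) = 2 · P(B_t ≥ a) for a ≥ 0. Since B_t ~ N(0, t), P(B_t ≥ 2.89) = 1 − Φ(2.89/√t) = 1 − Φ(2.89/√1.23) = 1 − Φ(2.6058). So
  P(M_{1.23} ≥ 2.89) = 2(1 − Φ(2.6058)) ≈ 0.0092.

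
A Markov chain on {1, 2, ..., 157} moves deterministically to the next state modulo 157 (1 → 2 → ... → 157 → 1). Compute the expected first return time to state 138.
E[T_138 | X_0 = 138] = 157

The chain cycles deterministically, so starting at state 138 it returns in exactly 157 steps. Equivalently, the stationary distribution is uniform π_j = 1/157 for every state j, so by Kac's formula E[T_138] = 1/π_138 = 157.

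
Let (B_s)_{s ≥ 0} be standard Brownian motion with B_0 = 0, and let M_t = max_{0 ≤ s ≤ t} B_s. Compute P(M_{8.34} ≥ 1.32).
P(M_{8.34} ≥ 1.32) = 2·P(B_{8.34} ≥ 1.32) = 2(1 − Φ(1.32/√8.34)) ≈ 0.6476

By the reflection principle for Brownian motion, P(M_t ≥ a) = 2 · P(B_t ≥ a) for a ≥ 0. Since B_t ~ N(0, t), P(B_t ≥ 1.32) = 1 − Φ(1.32/√t) = 1 − Φ(1.32/√8.34) = 1 − Φ(0.4571). So
  P(M_{8.34} ≥ 1.32) = 2(1 − Φ(0.4571)) ≈ 0.6476.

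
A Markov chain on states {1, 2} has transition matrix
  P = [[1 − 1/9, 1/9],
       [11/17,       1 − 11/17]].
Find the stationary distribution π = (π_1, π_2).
π_1 = 99/116, π_2 = 17/116

Solve πP = π with π_1 + π_2 = 1. From πP = π: π_1 · (1 − 1/9) + π_2 · 11/17 = π_1 ⇒ π_2 · 11/17 = π_1 · 1/9 ⇒ π_2/π_1 = (1/9)/(11/17) = 17/99. Together with π_1 + π_2 = 1:
  π_1 = (11/17)/(1/9 + 11/17) = (11/17)/(116/153) = 99/116,
  π_2 = (1/9)/(1/9 + 11/17) = (1/9)/(116/153) = 17/116.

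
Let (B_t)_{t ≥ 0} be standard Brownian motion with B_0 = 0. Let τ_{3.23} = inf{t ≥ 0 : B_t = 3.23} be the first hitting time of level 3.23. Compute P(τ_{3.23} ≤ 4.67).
P(τ_{3.23} ≤ 4.67) = 2(1 − Φ(3.23/√4.67)) = 2(1 − Φ(1.4947)) ≈ 0.1350

By the reflection principle for standard BM, P(τ_b ≤ t) = 2 · P(B_t ≥ b). Since B_t ~ N(0, t), P(B_t ≥ 3.23) = 1 − Φ(3.23/√t) = 1 − Φ(3.23/√4.67) = 1 − Φ(1.4947) ≈ 0.06750. Doubling: P(τ_{3.23} ≤ 4.67) ≈ 2 · 0.06750 = 0.13500 ≈ 0.1350.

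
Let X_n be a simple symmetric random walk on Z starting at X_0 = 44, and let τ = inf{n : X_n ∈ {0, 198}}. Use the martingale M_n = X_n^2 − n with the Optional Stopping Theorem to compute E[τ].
E[τ] = 6776

M_n = X_n^2 − n is a martingale (since E[X_{n+1}^2 | F_n] = X_n^2 + 1). By OST (τ has finite mean in a bounded region), E[M_τ] = E[M_0] = X_0^2 − 0 = 44^2 = 1936. Also E[M_τ] = E[X_τ^2] − E[τ]. The walk exits at 0 or 198, with P(hit 198 first) = 44/198, so E[X_τ^2] = 198^2 · 44/198 + 0 = 8712. Thus E[τ] = E[X_τ^2] − E[M_τ] = 8712 − 1936 = 6776 = 44(198 − 44) = 6776.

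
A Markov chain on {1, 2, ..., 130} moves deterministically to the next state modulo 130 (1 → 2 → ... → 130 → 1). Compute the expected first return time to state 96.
E[T_96 | X_0 = 96] = 130

The chain cycles deterministically, so starting at state 96 it returns in exactly 130 steps. Equivalently, the stationary distribution is uniform π_j = 1/130 for every state j, so by Kac's formula E[T_96] = 1/π_96 = 130.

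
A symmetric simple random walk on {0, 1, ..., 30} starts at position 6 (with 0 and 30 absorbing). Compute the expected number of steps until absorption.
E[τ | X_0 = 6] = 144

Let v_k = E[τ | X_0 = k]. Boundary: v_0 = v_30 = 0. Recurrence: v_k = 1 + (v_{k-1} + v_{k+1})/2 for 1 ≤ k ≤ 29. The particular solution to v_k − (v_{k-1} + v_{k+1})/2 = 1 is v_k = −k^2. Adding homogeneous solution A + B k and matching boundaries gives v_k = k (30 − k). Substituting k = 6: v_6 = 6 · 24 = 144.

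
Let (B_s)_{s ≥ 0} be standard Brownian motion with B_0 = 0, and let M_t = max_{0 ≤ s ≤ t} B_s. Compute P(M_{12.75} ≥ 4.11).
P(M_{12.75} ≥ 4.11) = 2·P(B_{12.75} ≥ 4.11) = 2(1 − Φ(4.11/√12.75)) ≈ 0.2497

By the reflection principle for Brownian motion, P(M_t ≥ a) = 2 · P(B_t ≥ a) for a ≥ 0. Since B_t ~ N(0, t), P(B_t ≥ 4.11) = 1 − Φ(4.11/√t) = 1 − Φ(4.11/√12.75) = 1 − Φ(1.1510). So
  P(M_{12.75} ≥ 4.11) = 2(1 − Φ(1.1510)) ≈ 0.2497.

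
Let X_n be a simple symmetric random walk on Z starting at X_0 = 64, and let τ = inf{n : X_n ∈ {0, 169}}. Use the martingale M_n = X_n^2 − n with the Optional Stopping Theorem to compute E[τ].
E[τ] = 6720

M_n = X_n^2 − n is a martingale (since E[X_{n+1}^2 | F_n] = X_n^2 + 1). By OST (τ has finite mean in a bounded region), E[M_τ] = E[M_0] = X_0^2 − 0 = 64^2 = 4096. Also E[M_τ] = E[X_τ^2] − E[τ]. The walk exits at 0 or 169, with P(hit 169 first) = 64/169, so E[X_τ^2] = 169^2 · 64/169 + 0 = 10816. Thus E[τ] = E[X_τ^2] − E[M_τ] = 10816 − 4096 = 6720 = 64(169 − 64) = 6720.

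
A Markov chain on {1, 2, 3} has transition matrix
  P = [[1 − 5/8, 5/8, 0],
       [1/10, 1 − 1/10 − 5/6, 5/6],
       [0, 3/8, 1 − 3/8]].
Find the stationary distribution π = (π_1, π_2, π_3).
π = (36/761, 225/761, 500/761)

This is a birth-death chain on three states, which satisfies detailed balance: π_1 · P_{12} = π_2 · P_{21} and π_2 · P_{23} = π_3 · P_{32}.
From π_1 · 5/8 = π_2 · 1/10: π_2/π_1 = (5/8)/(1/10) = 25/4.
From π_2 · 5/6 = π_3 · 3/8: π_3/π_2 = (5/6)/(3/8) = 20/9.
Take π_1 proportional to 1; then unnormalized π = (1, 25/4, 125/9). Normalize by dividing by the sum 761/36:
  π = (36/761, 225/761, 500/761).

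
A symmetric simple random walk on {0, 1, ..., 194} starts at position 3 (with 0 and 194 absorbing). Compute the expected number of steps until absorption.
E[τ | X_0 = 3] = 573

Let v_k = E[τ | X_0 = k]. Boundary: v_0 = v_194 = 0. Recurrence: v_k = 1 + (v_{k-1} + v_{k+1})/2 for 1 ≤ k ≤ 193. The particular solution to v_k − (v_{k-1} + v_{k+1})/2 = 1 is v_k = −k^2. Adding homogeneous solution A + B k and matching boundaries gives v_k = k (194 − k). Substituting k = 3: v_3 = 3 · 191 = 573.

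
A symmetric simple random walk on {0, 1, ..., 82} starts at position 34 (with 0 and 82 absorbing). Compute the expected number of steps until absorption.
E[τ | X_0 = 34] = 1632

Let v_k = E[τ | X_0 = k]. Boundary: v_0 = v_82 = 0. Recurrence: v_k = 1 + (v_{k-1} + v_{k+1})/2 for 1 ≤ k ≤ 81. The particular solution to v_k − (v_{k-1} + v_{k+1})/2 = 1 is v_k = −k^2. Adding homogeneous solution A + B k and matching boundaries gives v_k = k (82 − k). Substituting k = 34: v_34 = 34 · 48 = 1632.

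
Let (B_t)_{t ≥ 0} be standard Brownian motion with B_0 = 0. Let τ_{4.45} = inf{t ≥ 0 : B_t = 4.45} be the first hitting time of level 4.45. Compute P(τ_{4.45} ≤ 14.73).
P(τ_{4.45} ≤ 14.73) = 2(1 − Φ(4.45/√14.73)) = 2(1 − Φ(1.1595)) ≈ 0.2463

By the reflection principle for standard BM, P(τ_b ≤ t) = 2 · P(B_t ≥ b). Since B_t ~ N(0, t), P(B_t ≥ 4.45) = 1 − Φ(4.45/√t) = 1 − Φ(4.45/√14.73) = 1 − Φ(1.1595) ≈ 0.12313. Doubling: P(τ_{4.45} ≤ 14.73) ≈ 2 · 0.12313 = 0.24626 ≈ 0.2463.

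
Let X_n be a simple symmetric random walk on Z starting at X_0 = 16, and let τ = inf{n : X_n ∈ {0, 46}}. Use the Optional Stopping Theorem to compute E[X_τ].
E[X_τ] = 16

X_n is a martingale and τ is a bounded-mean stopping time (indeed τ is finite a.s. with bounded expectation since the walk is in a bounded region). By the OST, E[X_τ] = E[X_0] = 16. Equivalently: E[X_τ] = 46 · P(hit 46 first) + 0 · P(hit 0 first) = 46 · (16/46) = 16.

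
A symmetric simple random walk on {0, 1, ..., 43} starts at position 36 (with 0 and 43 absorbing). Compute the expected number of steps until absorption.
E[τ | X_0 = 36] = 252

Let v_k = E[τ | X_0 = k]. Boundary: v_0 = v_43 = 0. Recurrence: v_k = 1 + (v_{k-1} + v_{k+1})/2 for 1 ≤ k ≤ 42. The particular solution to v_k − (v_{k-1} + v_{k+1})/2 = 1 is v_k = −k^2. Adding homogeneous solution A + B k and matching boundaries gives v_k = k (43 − k). Substituting k = 36: v_36 = 36 · 7 = 252.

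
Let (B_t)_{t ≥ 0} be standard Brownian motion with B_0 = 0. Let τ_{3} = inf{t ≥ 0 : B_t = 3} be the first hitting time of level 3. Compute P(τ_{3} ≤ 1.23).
P(τ_{3} ≤ 1.23) = 2(1 − Φ(3/√1.23)) = 2(1 − Φ(2.7050)) ≈ 0.0068

By the reflection principle for standard BM, P(τ_b ≤ t) = 2 · P(B_t ≥ b). Since B_t ~ N(0, t), P(B_t ≥ 3) = 1 − Φ(3/√t) = 1 − Φ(3/√1.23) = 1 − Φ(2.7050) ≈ 0.00342. Doubling: P(τ_{3} ≤ 1.23) ≈ 2 · 0.00342 = 0.00684 ≈ 0.0068.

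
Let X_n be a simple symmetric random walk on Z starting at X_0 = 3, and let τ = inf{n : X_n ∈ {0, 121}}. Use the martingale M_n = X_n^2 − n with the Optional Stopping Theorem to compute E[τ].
E[τ] = 354

M_n = X_n^2 − n is a martingale (since E[X_{n+1}^2 | F_n] = X_n^2 + 1). By OST (τ has finite mean in a bounded region), E[M_τ] = E[M_0] = X_0^2 − 0 = 3^2 = 9. Also E[M_τ] = E[X_τ^2] − E[τ]. The walk exits at 0 or 121, with P(hit 121 first) = 3/121, so E[X_τ^2] = 121^2 · 3/121 + 0 = 363. Thus E[τ] = E[X_τ^2] − E[M_τ] = 363 − 9 = 354 = 3(121 − 3) = 354.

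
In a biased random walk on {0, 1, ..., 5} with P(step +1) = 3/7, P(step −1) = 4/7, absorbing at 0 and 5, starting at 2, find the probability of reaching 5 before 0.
P(hit 5 before 0) = (1 − (4/3)^2) / (1 − (4/3)^5) = 189/781

Let u_k denote P(reach 5 before 0 | start at k). Boundary: u_0 = 0, u_5 = 1. Recurrence: u_k = 3/7·u_{k+1} + 4/7·u_{k-1} for 1 ≤ k ≤ 4. Try u_k = A + B·r^k with r = q/p = (4/7)/(3/7) = 4/3. Substitution satisfies the recurrence; boundary conditions give:
  u_k = (1 − r^k) / (1 − r^N) = (1 − (4/3)^2) / (1 − (4/3)^5) = 189/781.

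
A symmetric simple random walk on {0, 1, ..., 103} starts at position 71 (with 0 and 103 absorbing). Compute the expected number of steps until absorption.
E[τ | X_0 = 71] = 2272

Let v_k = E[τ | X_0 = k]. Boundary: v_0 = v_103 = 0. Recurrence: v_k = 1 + (v_{k-1} + v_{k+1})/2 for 1 ≤ k ≤ 102. The particular solution to v_k − (v_{k-1} + v_{k+1})/2 = 1 is v_k = −k^2. Adding homogeneous solution A + B k and matching boundaries gives v_k = k (103 − k). Substituting k = 71: v_71 = 71 · 32 = 2272.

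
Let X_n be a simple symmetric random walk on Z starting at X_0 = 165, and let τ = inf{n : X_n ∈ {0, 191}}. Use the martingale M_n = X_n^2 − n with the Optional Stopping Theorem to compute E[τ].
E[τ] = 4290

M_n = X_n^2 − n is a martingale (since E[X_{n+1}^2 | F_n] = X_n^2 + 1). By OST (τ has finite mean in a bounded region), E[M_τ] = E[M_0] = X_0^2 − 0 = 165^2 = 27225. Also E[M_τ] = E[X_τ^2] − E[τ]. The walk exits at 0 or 191, with P(hit 191 first) = 165/191, so E[X_τ^2] = 191^2 · 165/191 + 0 = 31515. Thus E[τ] = E[X_τ^2] − E[M_τ] = 31515 − 27225 = 4290 = 165(191 − 165) = 4290.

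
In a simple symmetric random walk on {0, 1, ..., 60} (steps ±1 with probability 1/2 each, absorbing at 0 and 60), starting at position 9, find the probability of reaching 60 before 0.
P(hit 60 before 0) = 9/60 = 3/20

Let u_k = P(hit 60 before 0 | start at k). Then u_0 = 0, u_60 = 1, and u_k = u_{k-1}/2 + u_{k+1}/2 for 1 ≤ k ≤ 59. This harmonic recurrence is solved by u_k = k/60, giving u_9 = 9/60 = 3/20.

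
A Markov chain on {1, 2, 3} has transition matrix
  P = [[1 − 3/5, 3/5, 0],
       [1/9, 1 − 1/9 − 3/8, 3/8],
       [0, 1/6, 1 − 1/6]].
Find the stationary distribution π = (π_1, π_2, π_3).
π = (20/371, 108/371, 243/371)

This is a birth-death chain on three states, which satisfies detailed balance: π_1 · P_{12} = π_2 · P_{21} and π_2 · P_{23} = π_3 · P_{32}.
From π_1 · 3/5 = π_2 · 1/9: π_2/π_1 = (3/5)/(1/9) = 27/5.
From π_2 · 3/8 = π_3 · 1/6: π_3/π_2 = (3/8)/(1/6) = 9/4.
Take π_1 proportional to 1; then unnormalized π = (1, 27/5, 243/20). Normalize by dividing by the sum 371/20:
  π = (20/371, 108/371, 243/371).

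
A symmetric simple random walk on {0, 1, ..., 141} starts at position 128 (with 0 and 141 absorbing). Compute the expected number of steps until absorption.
E[τ | X_0 = 128] = 1664

Let v_k = E[τ | X_0 = k]. Boundary: v_0 = v_141 = 0. Recurrence: v_k = 1 + (v_{k-1} + v_{k+1})/2 for 1 ≤ k ≤ 140. The particular solution to v_k − (v_{k-1} + v_{k+1})/2 = 1 is v_k = −k^2. Adding homogeneous solution A + B k and matching boundaries gives v_k = k (141 − k). Substituting k = 128: v_128 = 128 · 13 = 1664.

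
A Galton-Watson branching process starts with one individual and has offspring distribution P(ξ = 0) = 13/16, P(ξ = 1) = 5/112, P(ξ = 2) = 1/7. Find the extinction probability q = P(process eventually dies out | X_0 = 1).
q = 1

Mean offspring μ = 0·13/16 + 1·5/112 + 2·1/7 = 37/112 ≤ 1. For μ ≤ 1 with offspring not concentrated at 1, the Galton-Watson process goes extinct almost surely, so q = 1.
(Algebraic check: The pgf is f(s) = 13/16 + 5/112·s + 1/7·s². The extinction probability q is the smallest fixed point of f in [0, 1]. Setting s = f(s):
  1/7·s² + (5/112 − 1)·s + 13/16 = 0
  1/7·s² − (13/16 + 1/7)·s + 13/16 = 0
which factors as (s − 1)·(1/7·s − 13/16) = 0, giving roots s = 1 and s = (13/16)/(1/7) = 91/16. Since 91/16 ≥ 1, the smallest root in [0, 1] is s = 1.)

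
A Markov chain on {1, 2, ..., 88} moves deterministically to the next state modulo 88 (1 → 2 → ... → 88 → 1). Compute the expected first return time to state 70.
E[T_70 | X_0 = 70] = 88

The chain cycles deterministically, so starting at state 70 it returns in exactly 88 steps. Equivalently, the stationary distribution is uniform π_j = 1/88 for every state j, so by Kac's formula E[T_70] = 1/π_70 = 88.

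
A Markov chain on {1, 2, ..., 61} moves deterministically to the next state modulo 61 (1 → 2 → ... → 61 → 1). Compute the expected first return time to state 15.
E[T_15 | X_0 = 15] = 61

The chain cycles deterministically, so starting at state 15 it returns in exactly 61 steps. Equivalently, the stationary distribution is uniform π_j = 1/61 for every state j, so by Kac's formula E[T_15] = 1/π_15 = 61.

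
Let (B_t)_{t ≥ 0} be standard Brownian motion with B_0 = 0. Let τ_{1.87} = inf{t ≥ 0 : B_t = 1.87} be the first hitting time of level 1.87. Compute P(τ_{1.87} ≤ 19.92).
P(τ_{1.87} ≤ 19.92) = 2(1 − Φ(1.87/√19.92)) = 2(1 − Φ(0.4190)) ≈ 0.6752

By the reflection principle for standard BM, P(τ_b ≤ t) = 2 · P(B_t ≥ b). Since B_t ~ N(0, t), P(B_t ≥ 1.87) = 1 − Φ(1.87/√t) = 1 − Φ(1.87/√19.92) = 1 − Φ(0.4190) ≈ 0.33761. Doubling: P(τ_{1.87} ≤ 19.92) ≈ 2 · 0.33761 = 0.67522 ≈ 0.6752.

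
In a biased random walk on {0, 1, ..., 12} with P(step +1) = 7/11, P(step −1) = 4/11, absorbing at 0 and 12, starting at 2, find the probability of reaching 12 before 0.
P(hit 12 before 0) = (1 − (4/7)^2) / (1 − (4/7)^12) = 282475249/418924545

Let u_k denote P(reach 12 before 0 | start at k). Boundary: u_0 = 0, u_12 = 1. Recurrence: u_k = 7/11·u_{k+1} + 4/11·u_{k-1} for 1 ≤ k ≤ 11. Try u_k = A + B·r^k with r = q/p = (4/11)/(7/11) = 4/7. Substitution satisfies the recurrence; boundary conditions give:
  u_k = (1 − r^k) / (1 − r^N) = (1 − (4/7)^2) / (1 − (4/7)^12) = 282475249/418924545.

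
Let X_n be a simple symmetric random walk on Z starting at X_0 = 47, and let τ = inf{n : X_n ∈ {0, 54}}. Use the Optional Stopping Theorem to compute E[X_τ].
E[X_τ] = 47

X_n is a martingale and τ is a bounded-mean stopping time (indeed τ is finite a.s. with bounded expectation since the walk is in a bounded region). By the OST, E[X_τ] = E[X_0] = 47. Equivalently: E[X_τ] = 54 · P(hit 54 first) + 0 · P(hit 0 first) = 54 · (47/54) = 47.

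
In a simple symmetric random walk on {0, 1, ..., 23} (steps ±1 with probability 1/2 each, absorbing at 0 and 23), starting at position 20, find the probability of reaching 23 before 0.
P(hit 23 before 0) = 20/23

Let u_k = P(hit 23 before 0 | start at k). Then u_0 = 0, u_23 = 1, and u_k = u_{k-1}/2 + u_{k+1}/2 for 1 ≤ k ≤ 22. This harmonic recurrence is solved by u_k = k/23, giving u_20 = 20/23.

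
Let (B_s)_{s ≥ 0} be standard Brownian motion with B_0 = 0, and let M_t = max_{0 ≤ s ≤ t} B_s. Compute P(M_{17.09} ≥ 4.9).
P(M_{17.09} ≥ 4.9) = 2·P(B_{17.09} ≥ 4.9) = 2(1 − Φ(4.9/√17.09)) ≈ 0.2359

By the reflection principle for Brownian motion, P(M_t ≥ a) = 2 · P(B_t ≥ a) for a ≥ 0. Since B_t ~ N(0, t), P(B_t ≥ 4.9) = 1 − Φ(4.9/√t) = 1 − Φ(4.9/√17.09) = 1 − Φ(1.1853). So
  P(M_{17.09} ≥ 4.9) = 2(1 − Φ(1.1853)) ≈ 0.2359.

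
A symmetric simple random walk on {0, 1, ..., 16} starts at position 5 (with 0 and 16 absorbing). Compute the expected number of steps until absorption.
E[τ | X_0 = 5] = 55

Let v_k = E[τ | X_0 = k]. Boundary: v_0 = v_16 = 0. Recurrence: v_k = 1 + (v_{k-1} + v_{k+1})/2 for 1 ≤ k ≤ 15. The particular solution to v_k − (v_{k-1} + v_{k+1})/2 = 1 is v_k = −k^2. Adding homogeneous solution A + B k and matching boundaries gives v_k = k (16 − k). Substituting k = 5: v_5 = 5 · 11 = 55.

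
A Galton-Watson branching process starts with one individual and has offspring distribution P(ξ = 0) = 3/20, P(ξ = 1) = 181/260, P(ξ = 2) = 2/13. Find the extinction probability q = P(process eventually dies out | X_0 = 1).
q = 39/40

The pgf is f(s) = 3/20 + 181/260·s + 2/13·s². The extinction probability q is the smallest fixed point of f in [0, 1]. Setting s = f(s):
  2/13·s² + (181/260 − 1)·s + 3/20 = 0
  2/13·s² − (3/20 + 2/13)·s + 3/20 = 0
which factors as (s − 1)·(2/13·s − 3/20) = 0, giving roots s = 1 and s = (3/20)/(2/13) = 39/40.
Mean offspring μ = 181/260 + 2·2/13 = 261/260 > 1 (supercritical), so q < 1. The extinction probability is the smaller root: q = (3/20)/(2/13) = 39/40.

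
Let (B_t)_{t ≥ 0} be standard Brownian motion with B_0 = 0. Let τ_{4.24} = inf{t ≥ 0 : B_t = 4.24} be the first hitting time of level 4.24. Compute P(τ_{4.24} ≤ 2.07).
P(τ_{4.24} ≤ 2.07) = 2(1 − Φ(4.24/√2.07)) = 2(1 − Φ(2.9470)) ≈ 0.0032

By the reflection principle for standard BM, P(τ_b ≤ t) = 2 · P(B_t ≥ b). Since B_t ~ N(0, t), P(B_t ≥ 4.24) = 1 − Φ(4.24/√t) = 1 − Φ(4.24/√2.07) = 1 − Φ(2.9470) ≈ 0.00160. Doubling: P(τ_{4.24} ≤ 2.07) ≈ 2 · 0.00160 = 0.00320 ≈ 0.0032.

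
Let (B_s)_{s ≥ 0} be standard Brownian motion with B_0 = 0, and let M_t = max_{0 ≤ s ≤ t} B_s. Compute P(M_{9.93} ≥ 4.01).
P(M_{9.93} ≥ 4.01) = 2·P(B_{9.93} ≥ 4.01) = 2(1 − Φ(4.01/√9.93)) ≈ 0.2032

By the reflection principle for Brownian motion, P(M_t ≥ a) = 2 · P(B_t ≥ a) for a ≥ 0. Since B_t ~ N(0, t), P(B_t ≥ 4.01) = 1 − Φ(4.01/√t) = 1 − Φ(4.01/√9.93) = 1 − Φ(1.2725). So
  P(M_{9.93} ≥ 4.01) = 2(1 − Φ(1.2725)) ≈ 0.2032.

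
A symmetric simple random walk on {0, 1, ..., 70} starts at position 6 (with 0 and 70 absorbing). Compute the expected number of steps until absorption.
E[τ | X_0 = 6] = 384

Let v_k = E[τ | X_0 = k]. Boundary: v_0 = v_70 = 0. Recurrence: v_k = 1 + (v_{k-1} + v_{k+1})/2 for 1 ≤ k ≤ 69. The particular solution to v_k − (v_{k-1} + v_{k+1})/2 = 1 is v_k = −k^2. Adding homogeneous solution A + B k and matching boundaries gives v_k = k (70 − k). Substituting k = 6: v_6 = 6 · 64 = 384.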